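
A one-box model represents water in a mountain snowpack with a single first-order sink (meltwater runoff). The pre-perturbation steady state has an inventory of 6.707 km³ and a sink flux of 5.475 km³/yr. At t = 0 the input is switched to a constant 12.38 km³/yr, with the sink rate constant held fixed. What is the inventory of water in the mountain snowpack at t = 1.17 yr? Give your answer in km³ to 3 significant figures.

11.9 km³

Residence time τ = M₀/F₀ = 1.225 yr. The eventual steady state is M_∞ = M₀·(F₁/F₀) = 6.707 × 12.38/5.475 = 15.166 km³.
The anomaly ΔM(t) = M(t) − M_∞ decays as ΔM₀·e^(−t/τ) with ΔM₀ = 6.707 − 15.166 = −8.459 km³.
At t = 1.17 yr, e^(−t/τ) = e^(−0.9551) = 0.3848, so ΔM = −3.255 km³ and M = 15.166 − 3.255 = 11.911 km³.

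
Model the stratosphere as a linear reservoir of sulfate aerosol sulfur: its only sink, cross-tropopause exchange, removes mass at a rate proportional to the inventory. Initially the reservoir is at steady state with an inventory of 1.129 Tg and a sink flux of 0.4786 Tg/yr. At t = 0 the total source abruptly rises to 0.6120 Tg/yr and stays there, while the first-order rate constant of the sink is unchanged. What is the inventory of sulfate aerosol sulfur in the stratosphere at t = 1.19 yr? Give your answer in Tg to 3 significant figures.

τ = M₀/F₀ = 1.129/0.4786 = 2.359 yr; rate constant k = 1/τ.
New steady state M_∞ = F₁/k = F₁·τ = 0.6120 × 2.359 = 1.4437 Tg.
M(t) = M_∞ + (M₀ − M_∞)·e^(−t/τ); t/τ = 1.19/2.359 = 0.5045, so e^(−t/τ) = 0.6038.
M(t) = 1.4437 − 0.3147 × 0.6038 = 1.2537 Tg.

1.25 Tg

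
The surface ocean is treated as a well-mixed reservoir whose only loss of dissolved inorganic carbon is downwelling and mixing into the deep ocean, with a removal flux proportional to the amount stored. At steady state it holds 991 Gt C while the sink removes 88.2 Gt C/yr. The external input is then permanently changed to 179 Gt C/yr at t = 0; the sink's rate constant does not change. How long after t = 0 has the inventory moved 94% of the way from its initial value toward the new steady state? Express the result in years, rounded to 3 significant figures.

31.6 yr

τ = M₀/F₀ = 991/88.2 = 11.24 yr.
The remaining gap fraction is e^(−t/τ); 94% covered ⇒ e^(−t/τ) = 0.0600.
t = −τ ln(0.0600) = 11.24 × 2.813 = 31.61 yr.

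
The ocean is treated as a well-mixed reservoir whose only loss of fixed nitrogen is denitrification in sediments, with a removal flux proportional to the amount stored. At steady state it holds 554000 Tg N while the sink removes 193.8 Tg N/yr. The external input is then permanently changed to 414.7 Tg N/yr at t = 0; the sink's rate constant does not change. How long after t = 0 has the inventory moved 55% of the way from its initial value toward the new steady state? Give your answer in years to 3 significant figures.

τ = M₀/F₀ = 554000/193.8 = 2859 yr.
The remaining gap fraction is e^(−t/τ); 55% covered ⇒ e^(−t/τ) = 0.450.
t = −τ ln(0.450) = 2859 × 0.7985 = 2283 yr.

2280 yr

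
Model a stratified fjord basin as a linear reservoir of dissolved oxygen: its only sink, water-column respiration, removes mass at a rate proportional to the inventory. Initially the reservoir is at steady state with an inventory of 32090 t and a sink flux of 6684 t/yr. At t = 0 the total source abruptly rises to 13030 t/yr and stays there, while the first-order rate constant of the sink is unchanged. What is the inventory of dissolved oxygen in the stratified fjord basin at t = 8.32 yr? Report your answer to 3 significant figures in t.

Residence time τ = M₀/F₀ = 4.801 yr. The eventual steady state is M_∞ = M₀·(F₁/F₀) = 32090 × 13030/6684 = 62557 t.
The anomaly ΔM(t) = M(t) − M_∞ decays as ΔM₀·e^(−t/τ) with ΔM₀ = 32090 − 62557 = −30470 t.
At t = 8.32 yr, e^(−t/τ) = e^(−1.733) = 0.1768, so ΔM = −5385 t and M = 62557 − 5385 = 57172 t.

57200 t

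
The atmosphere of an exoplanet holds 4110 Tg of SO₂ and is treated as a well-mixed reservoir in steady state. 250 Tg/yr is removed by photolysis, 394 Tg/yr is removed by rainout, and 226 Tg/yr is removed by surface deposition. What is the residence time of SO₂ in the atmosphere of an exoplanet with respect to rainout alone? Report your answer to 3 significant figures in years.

Residence time with respect to a single sink: τ = M / F_sink.
τ = 4110 / 394 = 10.43 yr.

10.4 yr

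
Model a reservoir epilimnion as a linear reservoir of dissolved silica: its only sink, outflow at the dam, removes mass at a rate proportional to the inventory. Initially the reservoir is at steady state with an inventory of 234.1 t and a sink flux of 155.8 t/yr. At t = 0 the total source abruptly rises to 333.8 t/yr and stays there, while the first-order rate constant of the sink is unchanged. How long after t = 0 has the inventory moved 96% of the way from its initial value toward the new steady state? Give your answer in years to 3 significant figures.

4.84 yr

τ = M₀/F₀ = 234.1/155.8 = 1.503 yr.
The remaining gap fraction is e^(−t/τ); 96% covered ⇒ e^(−t/τ) = 0.0400.
t = −τ ln(0.0400) = 1.503 × 3.219 = 4.837 yr.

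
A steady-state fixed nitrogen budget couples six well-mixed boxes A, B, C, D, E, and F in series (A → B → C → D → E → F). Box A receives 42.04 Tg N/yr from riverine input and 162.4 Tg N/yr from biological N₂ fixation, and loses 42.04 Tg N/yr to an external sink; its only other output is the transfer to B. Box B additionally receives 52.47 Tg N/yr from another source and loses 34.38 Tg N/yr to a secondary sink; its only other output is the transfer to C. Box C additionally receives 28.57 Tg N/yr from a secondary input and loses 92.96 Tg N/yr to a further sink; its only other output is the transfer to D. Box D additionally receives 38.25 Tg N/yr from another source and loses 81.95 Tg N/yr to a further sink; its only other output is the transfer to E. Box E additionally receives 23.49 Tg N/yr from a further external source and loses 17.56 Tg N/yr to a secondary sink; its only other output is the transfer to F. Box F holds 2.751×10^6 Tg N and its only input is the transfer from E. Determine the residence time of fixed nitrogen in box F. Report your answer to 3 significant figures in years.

35100 yr

Box A: F(A→B) = (42.04 + 162.4) − 42.04 = 162.40 Tg N/yr.
Box B: F(B→C) = (162.40 + 52.47) − 34.38 = 180.49 Tg N/yr.
Box C: F(C→D) = (180.49 + 28.57) − 92.96 = 116.10 Tg N/yr.
Box D: F(D→E) = (116.10 + 38.25) − 81.95 = 72.400 Tg N/yr.
Box E: F(E→F) = (72.400 + 23.49) − 17.56 = 78.330 Tg N/yr.
Box F throughput = its input = 78.330 Tg N/yr; τ = 2.751×10^6 / 78.330 = 35120 yr.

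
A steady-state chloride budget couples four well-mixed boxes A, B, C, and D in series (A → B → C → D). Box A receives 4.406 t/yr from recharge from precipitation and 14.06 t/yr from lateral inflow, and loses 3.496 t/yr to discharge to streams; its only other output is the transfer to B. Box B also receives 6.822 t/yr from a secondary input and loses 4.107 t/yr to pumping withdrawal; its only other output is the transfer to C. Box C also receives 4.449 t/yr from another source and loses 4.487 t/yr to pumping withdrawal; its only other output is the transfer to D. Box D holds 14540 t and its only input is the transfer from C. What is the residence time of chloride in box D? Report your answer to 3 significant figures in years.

Box A: F(A→B) = (4.406 + 14.06) − 3.496 = 14.970 t/yr.
Box B: F(B→C) = (14.970 + 6.822) − 4.107 = 17.685 t/yr.
Box C: F(C→D) = (17.685 + 4.449) − 4.487 = 17.647 t/yr.
Box D throughput = its input = 17.647 t/yr; τ = 14540 / 17.647 = 823.9 yr.

824 yr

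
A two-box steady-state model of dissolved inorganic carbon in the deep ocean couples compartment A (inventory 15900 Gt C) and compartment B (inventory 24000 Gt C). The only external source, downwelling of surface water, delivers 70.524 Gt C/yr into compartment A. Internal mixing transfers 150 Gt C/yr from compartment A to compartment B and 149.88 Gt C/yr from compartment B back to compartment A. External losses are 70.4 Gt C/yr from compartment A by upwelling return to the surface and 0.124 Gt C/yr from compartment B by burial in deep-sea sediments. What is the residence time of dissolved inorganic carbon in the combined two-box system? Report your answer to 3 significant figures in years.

566 yr

For the system as a whole, the A↔B exchange is internal and contributes nothing to the throughput; only the external sinks remove mass.
M_total = 15900 + 24000 = 39900 Gt C.
ΣF_external_out = 70.4 + 0.124 = 70.524 Gt C/yr.
τ = M_total / ΣF_ext = 39900 / 70.524 = 565.8 yr.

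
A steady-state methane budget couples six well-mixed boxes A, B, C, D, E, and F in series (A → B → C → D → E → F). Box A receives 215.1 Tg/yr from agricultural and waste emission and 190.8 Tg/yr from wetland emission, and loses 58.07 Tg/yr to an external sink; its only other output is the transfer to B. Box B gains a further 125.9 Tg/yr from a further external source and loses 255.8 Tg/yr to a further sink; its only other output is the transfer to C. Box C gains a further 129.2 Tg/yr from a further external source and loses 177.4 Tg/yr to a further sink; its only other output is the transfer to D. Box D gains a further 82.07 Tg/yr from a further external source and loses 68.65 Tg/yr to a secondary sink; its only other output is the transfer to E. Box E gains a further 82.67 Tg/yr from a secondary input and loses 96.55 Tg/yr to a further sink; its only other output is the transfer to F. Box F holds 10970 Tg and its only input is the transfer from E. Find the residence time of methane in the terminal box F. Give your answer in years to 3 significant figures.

64.8 yr

Box A: F(A→B) = (215.1 + 190.8) − 58.07 = 347.83 Tg/yr.
Box B: F(B→C) = (347.83 + 125.9) − 255.8 = 217.93 Tg/yr.
Box C: F(C→D) = (217.93 + 129.2) − 177.4 = 169.73 Tg/yr.
Box D: F(D→E) = (169.73 + 82.07) − 68.65 = 183.15 Tg/yr.
Box E: F(E→F) = (183.15 + 82.67) − 96.55 = 169.27 Tg/yr.
Box F throughput = its input = 169.27 Tg/yr; τ = 10970 / 169.27 = 64.81 yr.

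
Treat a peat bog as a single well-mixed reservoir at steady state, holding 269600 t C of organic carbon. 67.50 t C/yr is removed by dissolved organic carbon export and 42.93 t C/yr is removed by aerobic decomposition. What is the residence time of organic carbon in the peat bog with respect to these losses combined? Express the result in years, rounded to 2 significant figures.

2400 yr

Total removal = 67.50 + 42.93 = 110.43 t C/yr.
τ = M / ΣF_out = 269600 / 110.43 = 2441 yr.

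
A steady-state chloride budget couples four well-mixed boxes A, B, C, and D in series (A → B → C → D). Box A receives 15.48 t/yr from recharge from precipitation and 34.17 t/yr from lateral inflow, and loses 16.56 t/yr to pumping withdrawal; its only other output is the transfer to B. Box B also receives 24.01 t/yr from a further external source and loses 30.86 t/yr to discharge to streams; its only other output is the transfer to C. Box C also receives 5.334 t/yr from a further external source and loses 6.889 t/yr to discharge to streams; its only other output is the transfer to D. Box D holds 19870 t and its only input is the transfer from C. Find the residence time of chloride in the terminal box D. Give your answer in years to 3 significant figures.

Box A: F(A→B) = (15.48 + 34.17) − 16.56 = 33.090 t/yr.
Box B: F(B→C) = (33.090 + 24.01) − 30.86 = 26.240 t/yr.
Box C: F(C→D) = (26.240 + 5.334) − 6.889 = 24.685 t/yr.
Box D throughput = its input = 24.685 t/yr; τ = 19870 / 24.685 = 804.9 yr.

805 yr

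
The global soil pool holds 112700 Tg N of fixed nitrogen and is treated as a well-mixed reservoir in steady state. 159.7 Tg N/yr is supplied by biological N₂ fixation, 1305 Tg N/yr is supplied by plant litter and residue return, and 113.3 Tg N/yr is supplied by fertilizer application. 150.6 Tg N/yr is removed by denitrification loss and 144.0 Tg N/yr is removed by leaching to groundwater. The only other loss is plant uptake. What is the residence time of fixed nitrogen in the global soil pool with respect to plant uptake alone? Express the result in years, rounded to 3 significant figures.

87.8 yr

At steady state ΣF_in = ΣF_out.
ΣF_in = 159.7 + 1305 + 113.3 = 1578.0 Tg N/yr.
Plant uptake flux = ΣF_in − (150.6 + 144.0) = 1578.0 − 294.6 = 1283 Tg N/yr.
τ = M / F = 112700 / 1283 = 87.81 yr.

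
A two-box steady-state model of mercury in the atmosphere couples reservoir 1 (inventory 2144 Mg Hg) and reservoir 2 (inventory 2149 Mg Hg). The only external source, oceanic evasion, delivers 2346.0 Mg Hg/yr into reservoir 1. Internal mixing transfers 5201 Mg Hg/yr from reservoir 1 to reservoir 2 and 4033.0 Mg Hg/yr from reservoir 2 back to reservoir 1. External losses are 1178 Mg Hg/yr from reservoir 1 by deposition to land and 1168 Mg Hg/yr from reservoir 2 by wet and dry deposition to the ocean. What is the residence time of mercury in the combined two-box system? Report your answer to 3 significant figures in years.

Treat the two boxes together as one reservoir: the mixing fluxes between them are internal recycling, so τ = ΣM / Σ(external losses).
M_total = 2144 + 2149 = 4293.0 Mg Hg.
ΣF_external_out = 1178 + 1168 = 2346.0 Mg Hg/yr.
τ = M_total / ΣF_ext = 4293.0 / 2346.0 = 1.830 yr.

1.83 yr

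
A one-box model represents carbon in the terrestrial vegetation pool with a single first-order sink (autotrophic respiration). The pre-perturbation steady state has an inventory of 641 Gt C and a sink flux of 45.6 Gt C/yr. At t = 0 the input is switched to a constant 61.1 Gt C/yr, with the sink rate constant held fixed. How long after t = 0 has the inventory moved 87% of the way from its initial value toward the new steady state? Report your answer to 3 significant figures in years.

28.7 yr

τ = M₀/F₀ = 641/45.6 = 14.06 yr.
The remaining gap fraction is e^(−t/τ); 87% covered ⇒ e^(−t/τ) = 0.130.
t = −τ ln(0.130) = 14.06 × 2.040 = 28.68 yr.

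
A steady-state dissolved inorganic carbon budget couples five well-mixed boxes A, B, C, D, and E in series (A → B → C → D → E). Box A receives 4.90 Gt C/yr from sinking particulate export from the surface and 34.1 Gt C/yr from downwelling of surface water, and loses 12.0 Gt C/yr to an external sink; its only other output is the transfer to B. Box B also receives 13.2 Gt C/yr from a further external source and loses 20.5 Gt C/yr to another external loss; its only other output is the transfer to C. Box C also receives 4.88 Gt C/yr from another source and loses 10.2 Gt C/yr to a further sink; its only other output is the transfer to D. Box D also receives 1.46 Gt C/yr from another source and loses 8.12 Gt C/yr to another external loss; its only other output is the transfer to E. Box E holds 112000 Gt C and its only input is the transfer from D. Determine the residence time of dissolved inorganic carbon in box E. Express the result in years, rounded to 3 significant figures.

14500 yr

Box A: F(A→B) = (4.90 + 34.1) − 12.0 = 27.000 Gt C/yr.
Box B: F(B→C) = (27.000 + 13.2) − 20.5 = 19.700 Gt C/yr.
Box C: F(C→D) = (19.700 + 4.88) − 10.2 = 14.380 Gt C/yr.
Box D: F(D→E) = (14.380 + 1.46) − 8.12 = 7.7200 Gt C/yr.
Box E throughput = its input = 7.7200 Gt C/yr; τ = 112000 / 7.7200 = 14510 yr.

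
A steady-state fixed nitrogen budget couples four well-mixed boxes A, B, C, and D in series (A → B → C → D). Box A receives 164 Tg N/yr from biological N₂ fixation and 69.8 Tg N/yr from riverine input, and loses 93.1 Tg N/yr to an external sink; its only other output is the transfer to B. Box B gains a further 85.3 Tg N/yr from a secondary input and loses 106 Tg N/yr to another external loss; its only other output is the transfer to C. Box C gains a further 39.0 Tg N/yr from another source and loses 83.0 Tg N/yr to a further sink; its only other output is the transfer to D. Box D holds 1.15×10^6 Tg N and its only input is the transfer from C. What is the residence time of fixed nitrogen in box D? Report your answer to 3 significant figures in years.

Box A: F(A→B) = (164 + 69.8) − 93.1 = 140.70 Tg N/yr.
Box B: F(B→C) = (140.70 + 85.3) − 106 = 120.00 Tg N/yr.
Box C: F(C→D) = (120.00 + 39.0) − 83.0 = 76.000 Tg N/yr.
Box D throughput = its input = 76.000 Tg N/yr; τ = 1.15×10^6 / 76.000 = 15130 yr.

15100 yr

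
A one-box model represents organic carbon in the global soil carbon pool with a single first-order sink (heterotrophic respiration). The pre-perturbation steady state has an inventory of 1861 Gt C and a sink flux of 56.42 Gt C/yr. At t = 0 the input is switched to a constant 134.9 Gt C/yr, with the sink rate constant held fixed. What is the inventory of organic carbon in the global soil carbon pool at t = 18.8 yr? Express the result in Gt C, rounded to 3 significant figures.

τ = M₀/F₀ = 1861/56.42 = 32.98 yr; rate constant k = 1/τ.
New steady state M_∞ = F₁/k = F₁·τ = 134.9 × 32.98 = 4449.6 Gt C.
M(t) = M_∞ + (M₀ − M_∞)·e^(−t/τ); t/τ = 18.8/32.98 = 0.5700, so e^(−t/τ) = 0.5655.
M(t) = 4449.6 − 2589 × 0.5655 = 2985.6 Gt C.

2990 Gt C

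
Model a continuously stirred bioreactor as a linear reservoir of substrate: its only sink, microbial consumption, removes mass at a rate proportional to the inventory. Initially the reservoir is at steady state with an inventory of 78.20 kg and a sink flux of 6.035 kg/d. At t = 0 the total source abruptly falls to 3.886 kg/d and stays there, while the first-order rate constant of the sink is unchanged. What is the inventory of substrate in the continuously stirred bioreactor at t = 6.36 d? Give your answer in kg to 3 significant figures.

Residence time τ = M₀/F₀ = 12.96 d. The eventual steady state is M_∞ = M₀·(F₁/F₀) = 78.20 × 3.886/6.035 = 50.354 kg.
The anomaly ΔM(t) = M(t) − M_∞ decays as ΔM₀·e^(−t/τ) with ΔM₀ = 78.20 − 50.354 = 27.85 kg.
At t = 6.36 d, e^(−t/τ) = e^(−0.4908) = 0.6121, so ΔM = 17.05 kg and M = 50.354 + 17.05 = 67.399 kg.

67.4 kg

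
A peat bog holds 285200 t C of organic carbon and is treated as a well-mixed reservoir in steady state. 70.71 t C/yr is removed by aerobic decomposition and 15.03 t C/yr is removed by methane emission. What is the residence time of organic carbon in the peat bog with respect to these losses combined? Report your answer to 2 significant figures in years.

Total removal = 70.71 + 15.03 = 85.740 t C/yr.
τ = M / ΣF_out = 285200 / 85.740 = 3326 yr.

3300 yr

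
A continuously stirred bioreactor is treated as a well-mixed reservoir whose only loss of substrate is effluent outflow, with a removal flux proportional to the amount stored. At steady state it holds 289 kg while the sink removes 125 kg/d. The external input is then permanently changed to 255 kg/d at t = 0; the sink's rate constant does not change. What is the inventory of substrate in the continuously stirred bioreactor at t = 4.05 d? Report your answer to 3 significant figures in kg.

537 kg

Residence time τ = M₀/F₀ = 2.312 d. The eventual steady state is M_∞ = M₀·(F₁/F₀) = 289 × 255/125 = 589.56 kg.
The anomaly ΔM(t) = M(t) − M_∞ decays as ΔM₀·e^(−t/τ) with ΔM₀ = 289 − 589.56 = −300.6 kg.
At t = 4.05 d, e^(−t/τ) = e^(−1.752) = 0.1735, so ΔM = −52.14 kg and M = 589.56 − 52.14 = 537.42 kg.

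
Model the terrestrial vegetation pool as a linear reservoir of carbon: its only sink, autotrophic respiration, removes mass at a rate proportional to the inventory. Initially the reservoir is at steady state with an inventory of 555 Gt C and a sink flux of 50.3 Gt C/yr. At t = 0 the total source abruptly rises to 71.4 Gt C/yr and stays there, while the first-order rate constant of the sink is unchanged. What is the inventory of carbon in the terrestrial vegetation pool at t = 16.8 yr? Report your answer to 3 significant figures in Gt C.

737 Gt C

Residence time τ = M₀/F₀ = 11.03 yr. The eventual steady state is M_∞ = M₀·(F₁/F₀) = 555 × 71.4/50.3 = 787.81 Gt C.
The anomaly ΔM(t) = M(t) − M_∞ decays as ΔM₀·e^(−t/τ) with ΔM₀ = 555 − 787.81 = −232.8 Gt C.
At t = 16.8 yr, e^(−t/τ) = e^(−1.523) = 0.2181, so ΔM = −50.79 Gt C and M = 787.81 − 50.79 = 737.03 Gt C.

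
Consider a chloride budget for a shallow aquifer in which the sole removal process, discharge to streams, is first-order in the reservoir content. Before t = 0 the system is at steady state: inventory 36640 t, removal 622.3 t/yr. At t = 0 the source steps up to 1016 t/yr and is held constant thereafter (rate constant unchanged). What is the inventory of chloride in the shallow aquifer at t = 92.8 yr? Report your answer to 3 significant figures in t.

τ = M₀/F₀ = 36640/622.3 = 58.88 yr; rate constant k = 1/τ.
New steady state M_∞ = F₁/k = F₁·τ = 1016 × 58.88 = 59820 t.
M(t) = M_∞ + (M₀ − M_∞)·e^(−t/τ); t/τ = 92.8/58.88 = 1.576, so e^(−t/τ) = 0.2068.
M(t) = 59820 − 23180 × 0.2068 = 55027 t.

55000 t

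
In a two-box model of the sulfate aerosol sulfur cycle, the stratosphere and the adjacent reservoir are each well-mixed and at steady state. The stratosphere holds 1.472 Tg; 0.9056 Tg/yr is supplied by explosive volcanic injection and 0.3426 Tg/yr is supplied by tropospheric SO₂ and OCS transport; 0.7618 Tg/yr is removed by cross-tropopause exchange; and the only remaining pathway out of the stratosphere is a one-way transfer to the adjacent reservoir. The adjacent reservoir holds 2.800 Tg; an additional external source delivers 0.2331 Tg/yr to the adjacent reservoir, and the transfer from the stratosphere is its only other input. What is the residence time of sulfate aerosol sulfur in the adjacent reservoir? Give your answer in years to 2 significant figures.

Balance the stratosphere: ΣF_in = 0.9056 + 0.3426 = 1.2482 Tg/yr.
Transfer to the adjacent reservoir = ΣF_in − (0.7618) = 0.48640 Tg/yr.
Total input to the adjacent reservoir = 0.48640 + 0.2331 = 0.71950 Tg/yr; at steady state this equals its total output.
τ = M / F = 2.800 / 0.71950 = 3.892 yr.

3.9 yr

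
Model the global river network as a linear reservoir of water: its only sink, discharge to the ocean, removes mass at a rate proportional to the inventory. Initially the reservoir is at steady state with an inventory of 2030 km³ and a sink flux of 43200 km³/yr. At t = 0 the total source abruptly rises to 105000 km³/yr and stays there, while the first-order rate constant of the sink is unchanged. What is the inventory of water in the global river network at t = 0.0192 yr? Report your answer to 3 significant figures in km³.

3000 km³

τ = M₀/F₀ = 2030/43200 = 0.04699 yr; rate constant k = 1/τ.
New steady state M_∞ = F₁/k = F₁·τ = 105000 × 0.04699 = 4934.0 km³.
M(t) = M_∞ + (M₀ − M_∞)·e^(−t/τ); t/τ = 0.0192/0.04699 = 0.4086, so e^(−t/τ) = 0.6646.
M(t) = 4934.0 − 2904 × 0.6646 = 3004.1 km³.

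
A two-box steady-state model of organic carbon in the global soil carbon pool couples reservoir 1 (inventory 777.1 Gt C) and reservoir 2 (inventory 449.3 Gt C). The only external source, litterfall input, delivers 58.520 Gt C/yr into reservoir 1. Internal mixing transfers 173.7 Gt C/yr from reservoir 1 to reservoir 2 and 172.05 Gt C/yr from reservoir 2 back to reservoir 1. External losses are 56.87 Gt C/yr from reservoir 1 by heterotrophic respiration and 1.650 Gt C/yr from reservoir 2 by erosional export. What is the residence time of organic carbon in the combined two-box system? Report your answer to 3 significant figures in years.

Treat the two boxes together as one reservoir: the mixing fluxes between them are internal recycling, so τ = ΣM / Σ(external losses).
M_total = 777.1 + 449.3 = 1226.4 Gt C.
ΣF_external_out = 56.87 + 1.650 = 58.520 Gt C/yr.
τ = M_total / ΣF_ext = 1226.4 / 58.520 = 20.96 yr.

21.0 yr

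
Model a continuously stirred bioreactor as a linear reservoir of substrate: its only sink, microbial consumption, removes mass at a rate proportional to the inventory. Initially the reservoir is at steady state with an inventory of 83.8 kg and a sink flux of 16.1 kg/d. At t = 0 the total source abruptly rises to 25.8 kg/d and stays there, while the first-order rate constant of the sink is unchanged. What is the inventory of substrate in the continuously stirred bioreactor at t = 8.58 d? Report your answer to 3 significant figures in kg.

125 kg

The sink rate constant is k = F₀/M₀ = 16.1/83.8 = 0.1921 d⁻¹.
Solving dM/dt = F₁ − kM with M(0) = M₀ gives M(t) = F₁/k + (M₀ − F₁/k)·e^(−kt).
F₁/k = 25.8/0.1921 = 134.29 kg; kt = 0.1921 × 8.58 = 1.648, e^(−kt) = 0.1924.
M(8.58) = 134.29 + (83.8 − 134.29) × 0.1924 = 134.29 − 9.712 = 124.58 kg.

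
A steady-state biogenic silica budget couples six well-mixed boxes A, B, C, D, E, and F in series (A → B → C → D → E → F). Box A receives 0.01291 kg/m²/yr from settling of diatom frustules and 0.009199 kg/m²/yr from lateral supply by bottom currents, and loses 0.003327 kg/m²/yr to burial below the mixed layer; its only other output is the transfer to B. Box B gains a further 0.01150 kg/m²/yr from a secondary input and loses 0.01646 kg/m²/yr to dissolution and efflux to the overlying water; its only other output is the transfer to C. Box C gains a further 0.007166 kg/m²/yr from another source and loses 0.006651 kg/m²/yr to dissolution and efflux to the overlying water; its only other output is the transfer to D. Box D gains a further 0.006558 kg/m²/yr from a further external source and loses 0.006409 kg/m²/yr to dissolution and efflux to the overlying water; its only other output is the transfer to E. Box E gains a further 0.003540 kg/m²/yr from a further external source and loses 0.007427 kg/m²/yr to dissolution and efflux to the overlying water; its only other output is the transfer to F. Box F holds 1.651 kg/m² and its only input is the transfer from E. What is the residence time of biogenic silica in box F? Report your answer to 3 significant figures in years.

Box A: F(A→B) = (0.01291 + 0.009199) − 0.003327 = 0.018782 kg/m²/yr.
Box B: F(B→C) = (0.018782 + 0.01150) − 0.01646 = 0.013822 kg/m²/yr.
Box C: F(C→D) = (0.013822 + 0.007166) − 0.006651 = 0.014337 kg/m²/yr.
Box D: F(D→E) = (0.014337 + 0.006558) − 0.006409 = 0.014486 kg/m²/yr.
Box E: F(E→F) = (0.014486 + 0.003540) − 0.007427 = 0.010599 kg/m²/yr.
Box F throughput = its input = 0.010599 kg/m²/yr; τ = 1.651 / 0.010599 = 155.8 yr.

156 yr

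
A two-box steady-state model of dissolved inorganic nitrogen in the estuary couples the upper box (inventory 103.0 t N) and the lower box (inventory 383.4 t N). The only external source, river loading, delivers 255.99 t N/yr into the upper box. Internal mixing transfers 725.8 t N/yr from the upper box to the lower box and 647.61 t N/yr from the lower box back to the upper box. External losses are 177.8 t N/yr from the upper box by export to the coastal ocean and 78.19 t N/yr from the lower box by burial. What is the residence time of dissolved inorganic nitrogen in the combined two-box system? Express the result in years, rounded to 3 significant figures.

Residence time in the combined system uses the total inventory and the total *external* removal — internal exchanges between the two boxes cancel.
M_total = 103.0 + 383.4 = 486.40 t N.
ΣF_external_out = 177.8 + 78.19 = 255.99 t N/yr.
τ = M_total / ΣF_ext = 486.40 / 255.99 = 1.900 yr.

1.90 yr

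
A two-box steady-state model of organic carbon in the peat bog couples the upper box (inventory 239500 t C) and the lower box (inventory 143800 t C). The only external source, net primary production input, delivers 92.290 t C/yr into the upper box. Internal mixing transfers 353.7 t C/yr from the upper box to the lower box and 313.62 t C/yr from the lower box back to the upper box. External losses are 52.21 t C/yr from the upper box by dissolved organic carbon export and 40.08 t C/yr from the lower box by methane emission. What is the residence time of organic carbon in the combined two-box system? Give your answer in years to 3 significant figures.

Treat the two boxes together as one reservoir: the mixing fluxes between them are internal recycling, so τ = ΣM / Σ(external losses).
M_total = 239500 + 143800 = 383300 t C.
ΣF_external_out = 52.21 + 40.08 = 92.290 t C/yr.
τ = M_total / ΣF_ext = 383300 / 92.290 = 4153 yr.

4150 yr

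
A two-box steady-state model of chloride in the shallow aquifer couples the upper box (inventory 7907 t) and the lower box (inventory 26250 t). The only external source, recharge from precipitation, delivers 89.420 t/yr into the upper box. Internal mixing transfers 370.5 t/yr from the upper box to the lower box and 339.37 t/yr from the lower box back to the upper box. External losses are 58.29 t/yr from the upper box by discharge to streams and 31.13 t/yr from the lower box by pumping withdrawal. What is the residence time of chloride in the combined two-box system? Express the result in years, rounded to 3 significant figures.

382 yr

Treat the two boxes together as one reservoir: the mixing fluxes between them are internal recycling, so τ = ΣM / Σ(external losses).
M_total = 7907 + 26250 = 34157 t.
ΣF_external_out = 58.29 + 31.13 = 89.420 t/yr.
τ = M_total / ΣF_ext = 34157 / 89.420 = 382.0 yr.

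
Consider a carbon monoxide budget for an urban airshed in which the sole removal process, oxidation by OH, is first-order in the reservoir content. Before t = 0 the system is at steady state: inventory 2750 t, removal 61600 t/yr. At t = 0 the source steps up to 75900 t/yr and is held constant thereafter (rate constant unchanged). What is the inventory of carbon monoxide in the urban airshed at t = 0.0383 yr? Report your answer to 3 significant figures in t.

3120 t

The sink rate constant is k = F₀/M₀ = 61600/2750 = 22.40 yr⁻¹.
Solving dM/dt = F₁ − kM with M(0) = M₀ gives M(t) = F₁/k + (M₀ − F₁/k)·e^(−kt).
F₁/k = 75900/22.40 = 3388.4 t; kt = 22.40 × 0.0383 = 0.8579, e^(−kt) = 0.4240.
M(0.0383) = 3388.4 + (2750 − 3388.4) × 0.4240 = 3388.4 − 270.7 = 3117.7 t.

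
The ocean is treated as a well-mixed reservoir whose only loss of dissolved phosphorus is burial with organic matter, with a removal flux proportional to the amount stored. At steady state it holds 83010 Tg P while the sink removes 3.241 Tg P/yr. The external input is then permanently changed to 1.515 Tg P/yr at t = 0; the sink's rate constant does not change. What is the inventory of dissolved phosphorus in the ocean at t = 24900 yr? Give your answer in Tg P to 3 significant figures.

55500 Tg P

τ = M₀/F₀ = 83010/3.241 = 25610 yr; rate constant k = 1/τ.
New steady state M_∞ = F₁/k = F₁·τ = 1.515 × 25610 = 38803 Tg P.
M(t) = M_∞ + (M₀ − M_∞)·e^(−t/τ); t/τ = 24900/25610 = 0.9722, so e^(−t/τ) = 0.3783.
M(t) = 38803 + 44210 × 0.3783 = 55525 Tg P.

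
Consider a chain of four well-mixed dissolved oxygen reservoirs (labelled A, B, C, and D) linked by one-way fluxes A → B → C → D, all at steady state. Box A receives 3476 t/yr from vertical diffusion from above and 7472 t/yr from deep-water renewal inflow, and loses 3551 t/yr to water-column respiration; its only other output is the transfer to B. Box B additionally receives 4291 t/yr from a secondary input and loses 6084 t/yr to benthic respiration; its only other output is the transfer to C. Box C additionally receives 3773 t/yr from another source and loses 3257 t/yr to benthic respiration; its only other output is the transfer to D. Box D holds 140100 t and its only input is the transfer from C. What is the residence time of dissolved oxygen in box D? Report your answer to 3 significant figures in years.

Box A: F(A→B) = (3476 + 7472) − 3551 = 7397.0 t/yr.
Box B: F(B→C) = (7397.0 + 4291) − 6084 = 5604.0 t/yr.
Box C: F(C→D) = (5604.0 + 3773) − 3257 = 6120.0 t/yr.
Box D throughput = its input = 6120.0 t/yr; τ = 140100 / 6120.0 = 22.89 yr.

22.9 yr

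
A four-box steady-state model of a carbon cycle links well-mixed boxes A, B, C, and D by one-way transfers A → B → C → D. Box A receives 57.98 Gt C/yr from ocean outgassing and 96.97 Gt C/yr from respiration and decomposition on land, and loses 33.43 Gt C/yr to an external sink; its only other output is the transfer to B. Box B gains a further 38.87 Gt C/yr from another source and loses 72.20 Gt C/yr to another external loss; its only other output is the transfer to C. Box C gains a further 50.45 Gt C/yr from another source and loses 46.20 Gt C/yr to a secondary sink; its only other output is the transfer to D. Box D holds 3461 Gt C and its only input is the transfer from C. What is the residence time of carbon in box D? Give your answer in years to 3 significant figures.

Box A: F(A→B) = (57.98 + 96.97) − 33.43 = 121.52 Gt C/yr.
Box B: F(B→C) = (121.52 + 38.87) − 72.20 = 88.190 Gt C/yr.
Box C: F(C→D) = (88.190 + 50.45) − 46.20 = 92.440 Gt C/yr.
Box D throughput = its input = 92.440 Gt C/yr; τ = 3461 / 92.440 = 37.44 yr.

37.4 yr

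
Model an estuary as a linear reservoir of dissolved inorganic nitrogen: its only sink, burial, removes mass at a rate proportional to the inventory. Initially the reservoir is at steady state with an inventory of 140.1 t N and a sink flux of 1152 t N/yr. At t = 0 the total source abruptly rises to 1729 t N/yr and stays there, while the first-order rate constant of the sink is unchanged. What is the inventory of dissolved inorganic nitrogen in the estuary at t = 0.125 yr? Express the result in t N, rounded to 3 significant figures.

185 t N

τ = M₀/F₀ = 140.1/1152 = 0.1216 yr; rate constant k = 1/τ.
New steady state M_∞ = F₁/k = F₁·τ = 1729 × 0.1216 = 210.27 t N.
M(t) = M_∞ + (M₀ − M_∞)·e^(−t/τ); t/τ = 0.125/0.1216 = 1.028, so e^(−t/τ) = 0.3578.
M(t) = 210.27 − 70.17 × 0.3578 = 185.17 t N.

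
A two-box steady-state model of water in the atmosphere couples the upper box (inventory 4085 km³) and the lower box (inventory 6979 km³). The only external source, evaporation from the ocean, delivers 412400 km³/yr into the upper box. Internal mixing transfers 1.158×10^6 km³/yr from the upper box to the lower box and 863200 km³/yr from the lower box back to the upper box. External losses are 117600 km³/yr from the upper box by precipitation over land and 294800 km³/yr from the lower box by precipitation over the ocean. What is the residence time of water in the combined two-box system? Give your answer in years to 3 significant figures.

0.0268 yr

Treat the two boxes together as one reservoir: the mixing fluxes between them are internal recycling, so τ = ΣM / Σ(external losses).
M_total = 4085 + 6979 = 11064 km³.
ΣF_external_out = 117600 + 294800 = 412400 km³/yr.
τ = M_total / ΣF_ext = 11064 / 412400 = 0.02683 yr.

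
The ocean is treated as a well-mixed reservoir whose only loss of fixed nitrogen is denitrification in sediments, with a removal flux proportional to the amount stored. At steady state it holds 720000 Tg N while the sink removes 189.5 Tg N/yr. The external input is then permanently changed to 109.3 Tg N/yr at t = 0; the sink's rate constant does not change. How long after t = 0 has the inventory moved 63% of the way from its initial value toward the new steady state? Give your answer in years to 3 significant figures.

3780 yr

τ = M₀/F₀ = 720000/189.5 = 3799 yr.
The remaining gap fraction is e^(−t/τ); 63% covered ⇒ e^(−t/τ) = 0.370.
t = −τ ln(0.370) = 3799 × 0.9943 = 3778 yr.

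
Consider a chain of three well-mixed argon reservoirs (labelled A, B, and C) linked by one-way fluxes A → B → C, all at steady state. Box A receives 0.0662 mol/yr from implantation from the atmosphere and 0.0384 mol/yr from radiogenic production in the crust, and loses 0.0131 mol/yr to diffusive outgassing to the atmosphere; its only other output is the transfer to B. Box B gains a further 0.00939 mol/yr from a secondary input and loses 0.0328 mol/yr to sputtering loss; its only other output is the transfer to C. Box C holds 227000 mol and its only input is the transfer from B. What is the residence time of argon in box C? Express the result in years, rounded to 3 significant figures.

3.33×10^6 yr

Box A: F(A→B) = (0.0662 + 0.0384) − 0.0131 = 0.091500 mol/yr.
Box B: F(B→C) = (0.091500 + 0.00939) − 0.0328 = 0.068090 mol/yr.
Box C throughput = its input = 0.068090 mol/yr; τ = 227000 / 0.068090 = 3.334×10^6 yr.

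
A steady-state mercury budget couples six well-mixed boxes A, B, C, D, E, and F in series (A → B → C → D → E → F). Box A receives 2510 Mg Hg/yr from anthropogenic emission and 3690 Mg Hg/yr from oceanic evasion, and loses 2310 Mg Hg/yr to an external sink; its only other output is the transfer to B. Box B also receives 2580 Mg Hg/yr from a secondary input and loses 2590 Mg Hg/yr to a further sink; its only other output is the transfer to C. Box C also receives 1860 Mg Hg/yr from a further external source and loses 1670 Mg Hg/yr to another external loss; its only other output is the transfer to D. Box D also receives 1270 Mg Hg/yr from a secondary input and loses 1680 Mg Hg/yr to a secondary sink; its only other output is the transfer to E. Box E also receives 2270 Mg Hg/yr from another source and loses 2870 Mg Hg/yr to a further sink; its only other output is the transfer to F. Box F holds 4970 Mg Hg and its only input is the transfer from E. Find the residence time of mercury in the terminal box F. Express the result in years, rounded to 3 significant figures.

1.62 yr

Box A: F(A→B) = (2510 + 3690) − 2310 = 3890.0 Mg Hg/yr.
Box B: F(B→C) = (3890.0 + 2580) − 2590 = 3880.0 Mg Hg/yr.
Box C: F(C→D) = (3880.0 + 1860) − 1670 = 4070.0 Mg Hg/yr.
Box D: F(D→E) = (4070.0 + 1270) − 1680 = 3660.0 Mg Hg/yr.
Box E: F(E→F) = (3660.0 + 2270) − 2870 = 3060.0 Mg Hg/yr.
Box F throughput = its input = 3060.0 Mg Hg/yr; τ = 4970 / 3060.0 = 1.624 yr.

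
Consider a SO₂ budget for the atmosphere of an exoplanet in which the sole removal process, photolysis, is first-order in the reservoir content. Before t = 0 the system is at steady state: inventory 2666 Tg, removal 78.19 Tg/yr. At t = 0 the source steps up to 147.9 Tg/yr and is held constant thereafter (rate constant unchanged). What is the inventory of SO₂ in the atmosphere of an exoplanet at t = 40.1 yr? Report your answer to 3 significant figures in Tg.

Residence time τ = M₀/F₀ = 34.10 yr. The eventual steady state is M_∞ = M₀·(F₁/F₀) = 2666 × 147.9/78.19 = 5042.9 Tg.
The anomaly ΔM(t) = M(t) − M_∞ decays as ΔM₀·e^(−t/τ) with ΔM₀ = 2666 − 5042.9 = −2377 Tg.
At t = 40.1 yr, e^(−t/τ) = e^(−1.176) = 0.3085, so ΔM = −733.2 Tg and M = 5042.9 − 733.2 = 4309.6 Tg.

4310 Tg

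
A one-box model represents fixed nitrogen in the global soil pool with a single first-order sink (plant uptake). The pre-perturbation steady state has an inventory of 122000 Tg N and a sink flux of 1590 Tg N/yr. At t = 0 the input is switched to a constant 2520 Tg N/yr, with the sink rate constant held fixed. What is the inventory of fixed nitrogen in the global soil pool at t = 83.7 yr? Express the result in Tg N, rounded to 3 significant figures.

Residence time τ = M₀/F₀ = 76.73 yr. The eventual steady state is M_∞ = M₀·(F₁/F₀) = 122000 × 2520/1590 = 193360 Tg N.
The anomaly ΔM(t) = M(t) − M_∞ decays as ΔM₀·e^(−t/τ) with ΔM₀ = 122000 − 193360 = −71360 Tg N.
At t = 83.7 yr, e^(−t/τ) = e^(−1.091) = 0.3359, so ΔM = −23970 Tg N and M = 193360 − 23970 = 169390 Tg N.

169000 Tg N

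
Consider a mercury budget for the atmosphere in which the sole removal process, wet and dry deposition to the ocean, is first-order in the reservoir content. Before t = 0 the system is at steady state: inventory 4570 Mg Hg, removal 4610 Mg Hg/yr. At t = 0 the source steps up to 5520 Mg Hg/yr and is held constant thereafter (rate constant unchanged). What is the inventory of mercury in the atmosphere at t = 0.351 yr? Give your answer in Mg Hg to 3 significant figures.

4840 Mg Hg

Residence time τ = M₀/F₀ = 0.9913 yr. The eventual steady state is M_∞ = M₀·(F₁/F₀) = 4570 × 5520/4610 = 5472.1 Mg Hg.
The anomaly ΔM(t) = M(t) − M_∞ decays as ΔM₀·e^(−t/τ) with ΔM₀ = 4570 − 5472.1 = −902.1 Mg Hg.
At t = 0.351 yr, e^(−t/τ) = e^(−0.3541) = 0.7018, so ΔM = −633.1 Mg Hg and M = 5472.1 − 633.1 = 4839.0 Mg Hg.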